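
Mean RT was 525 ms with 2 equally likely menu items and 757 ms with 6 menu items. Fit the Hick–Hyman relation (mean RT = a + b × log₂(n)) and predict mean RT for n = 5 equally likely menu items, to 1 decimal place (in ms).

Fit slope and intercept:
  b = (757 − 525) / (log₂ 6 − log₂ 2) = 232 / (2.5850 − 1) = 146.376 ms/bit
  a = 525 − 146.376 × 1 = 378.624 ms
Then RT(5) = 378.624 + 146.376 × log₂ 5 = 378.624 + 146.376 × 2.3219 ≈ 718.498 ms.

718.5 ms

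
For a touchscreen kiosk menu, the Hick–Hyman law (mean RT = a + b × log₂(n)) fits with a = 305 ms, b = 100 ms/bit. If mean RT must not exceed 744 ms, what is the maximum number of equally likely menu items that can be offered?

Information budget: (744 − 305)/100 = 4.3900 bits, so n ≤ 2^4.3900 = 20.966 → at most 20.

20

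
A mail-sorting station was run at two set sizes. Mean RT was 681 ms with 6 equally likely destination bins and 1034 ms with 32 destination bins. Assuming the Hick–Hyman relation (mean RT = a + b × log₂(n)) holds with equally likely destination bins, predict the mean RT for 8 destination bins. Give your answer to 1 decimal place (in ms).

With log₂ n on the abscissa the relation is linear; from the two conditions:
  b = (1034 − 681) / (log₂ 32 − log₂ 6) = 353 / (5 − 2.5850) = 146.168 ms/bit
  a = 681 − 146.168 × 2.5850 = 303.162 ms
Then RT(8) = 303.162 + 146.168 × log₂ 8 = 303.162 + 146.168 × 3 ≈ 741.665 ms.

741.7 ms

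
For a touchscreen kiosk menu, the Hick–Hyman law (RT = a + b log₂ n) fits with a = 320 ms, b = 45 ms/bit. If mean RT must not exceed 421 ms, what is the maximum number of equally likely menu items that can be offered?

Set 320 + 45·log₂ n ≤ 421 → log₂ n ≤ (421 − 320)/45 = 2.2444.
So n ≤ 2^2.2444 = 4.739; the largest integer n is 4.

4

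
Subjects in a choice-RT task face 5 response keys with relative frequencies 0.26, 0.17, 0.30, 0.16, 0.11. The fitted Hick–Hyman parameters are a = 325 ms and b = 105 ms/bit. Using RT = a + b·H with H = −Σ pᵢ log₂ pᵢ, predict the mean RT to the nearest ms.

560 ms

H = 0.26·log₂(1/0.26) + 0.17·log₂(1/0.17) + 0.30·log₂(1/0.30) + 0.16·log₂(1/0.16) + 0.11·log₂(1/0.11) = 2.2343 bits.
RT = 325 + 105 × 2.2343 = 559.60 ms.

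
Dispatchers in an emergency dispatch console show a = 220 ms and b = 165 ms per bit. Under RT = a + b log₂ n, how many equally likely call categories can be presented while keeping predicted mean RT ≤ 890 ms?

Set 220 + 165·log₂ n ≤ 890 → log₂ n ≤ (890 − 220)/165 = 4.0606.
So n ≤ 2^4.0606 = 16.686; the largest integer n is 16.

16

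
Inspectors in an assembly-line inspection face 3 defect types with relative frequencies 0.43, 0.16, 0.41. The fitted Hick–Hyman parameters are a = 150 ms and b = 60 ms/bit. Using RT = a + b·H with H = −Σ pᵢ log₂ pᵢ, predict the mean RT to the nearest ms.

H = 0.43·log₂(1/0.43) + 0.16·log₂(1/0.16) + 0.41·log₂(1/0.41) = 1.4740 bits.
RT = 150 + 60 × 1.4740 = 238.44 ms.

238 ms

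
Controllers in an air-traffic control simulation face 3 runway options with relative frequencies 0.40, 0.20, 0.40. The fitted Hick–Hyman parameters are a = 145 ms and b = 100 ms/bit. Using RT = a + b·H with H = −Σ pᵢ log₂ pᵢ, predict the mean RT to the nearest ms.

297 ms

H = 0.40·log₂(1/0.40) + 0.20·log₂(1/0.20) + 0.40·log₂(1/0.40) = 1.5219 bits.
RT = 145 + 100 × 1.5219 = 297.19 ms.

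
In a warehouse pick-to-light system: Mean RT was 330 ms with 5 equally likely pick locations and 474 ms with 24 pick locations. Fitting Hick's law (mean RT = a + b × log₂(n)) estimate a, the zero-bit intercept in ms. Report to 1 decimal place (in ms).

Slope: b = (474 − 330) / (log₂ 24 − log₂ 5) = 144/2.2630 = 63.631 ms/bit.
Intercept: a = 330 − 63.631·log₂(5) = 182.253 ms.

182.3 ms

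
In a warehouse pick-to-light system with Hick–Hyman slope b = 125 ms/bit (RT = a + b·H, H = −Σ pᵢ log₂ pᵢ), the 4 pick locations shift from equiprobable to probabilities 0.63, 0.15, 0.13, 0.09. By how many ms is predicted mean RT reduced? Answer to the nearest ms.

Equiprobable entropy H₀ = log₂ 4 = 2.0000 bits.
Skewed entropy H = −Σ pᵢ log₂ pᵢ = 1.5258 bits.
ΔRT = b·(H₀ − H) = 125 × 0.4742 = 59.28 ms.

59 ms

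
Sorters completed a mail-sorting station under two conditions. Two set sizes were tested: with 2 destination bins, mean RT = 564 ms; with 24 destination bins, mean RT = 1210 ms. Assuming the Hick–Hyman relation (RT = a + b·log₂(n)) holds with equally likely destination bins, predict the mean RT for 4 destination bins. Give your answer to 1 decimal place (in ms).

Fit slope and intercept:
  b = (1210 − 564) / (log₂ 24 − log₂ 2) = 646 / (4.5850 − 1) = 180.197 ms/bit
  a = 564 − 180.197 × 1 = 383.803 ms
Then RT(4) = 383.803 + 180.197 × log₂ 4 = 383.803 + 180.197 × 2 ≈ 744.197 ms.

744.2 ms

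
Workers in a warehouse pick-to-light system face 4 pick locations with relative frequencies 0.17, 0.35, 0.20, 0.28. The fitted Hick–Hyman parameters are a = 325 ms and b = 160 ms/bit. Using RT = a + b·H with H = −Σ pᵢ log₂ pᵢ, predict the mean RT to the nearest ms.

H = 0.17·log₂(1/0.17) + 0.35·log₂(1/0.35) + 0.20·log₂(1/0.20) + 0.28·log₂(1/0.28) = 1.9433 bits.
RT = 325 + 160 × 1.9433 = 635.93 ms.

636 ms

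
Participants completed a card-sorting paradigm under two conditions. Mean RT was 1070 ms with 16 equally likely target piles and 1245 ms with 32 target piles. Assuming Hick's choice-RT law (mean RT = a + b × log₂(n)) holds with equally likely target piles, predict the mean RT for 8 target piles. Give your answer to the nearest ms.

Fit slope and intercept:
  b = (1245 − 1070) / (log₂ 32 − log₂ 16) = 175 / (5 − 4) = 175 ms/bit
  a = 1070 − 175 × 4 = 370 ms
Then RT(8) = 370 + 175 × log₂ 8 = 370 + 175 × 3 ≈ 895.000 ms.

895 ms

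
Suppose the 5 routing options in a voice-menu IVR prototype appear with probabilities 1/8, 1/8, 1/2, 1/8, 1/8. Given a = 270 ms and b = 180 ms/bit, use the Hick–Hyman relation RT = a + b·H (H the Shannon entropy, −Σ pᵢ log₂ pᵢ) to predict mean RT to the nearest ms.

Each term −pᵢ log₂ pᵢ: 0.125·3 + 0.125·3 + 0.5·1 + 0.125·3 + 0.125·3; summed, H = 2.000 bits.
Mean RT = a + bH = 270 + 180·2.000 = 630.00 ms.

630 ms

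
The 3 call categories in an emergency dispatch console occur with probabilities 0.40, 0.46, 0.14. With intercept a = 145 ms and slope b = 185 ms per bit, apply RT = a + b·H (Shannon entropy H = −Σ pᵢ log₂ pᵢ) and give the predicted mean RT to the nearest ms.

H = 0.40·log₂(1/0.40) + 0.46·log₂(1/0.46) + 0.14·log₂(1/0.14) = 1.4412 bits.
RT = 145 + 185 × 1.4412 = 411.63 ms.

412 ms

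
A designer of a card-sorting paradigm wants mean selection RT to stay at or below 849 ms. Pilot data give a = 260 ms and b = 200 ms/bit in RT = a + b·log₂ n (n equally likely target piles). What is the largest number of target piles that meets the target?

7

Set 260 + 200·log₂ n ≤ 849 → log₂ n ≤ (849 − 260)/200 = 2.9450.
So n ≤ 2^2.9450 = 7.701; the largest integer n is 7.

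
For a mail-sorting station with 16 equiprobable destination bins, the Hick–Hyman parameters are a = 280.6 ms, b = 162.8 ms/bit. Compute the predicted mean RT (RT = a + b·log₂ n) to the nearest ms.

log₂(16) = 4 bits, so RT = 280.6 + 162.8 × 4 ≈ 931.800 ms.

932 ms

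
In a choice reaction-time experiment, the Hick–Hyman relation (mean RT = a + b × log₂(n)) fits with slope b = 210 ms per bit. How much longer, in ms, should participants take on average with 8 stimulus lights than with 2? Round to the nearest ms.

420 ms

ΔRT = (a + b log₂ n₂) − (a + b log₂ n₁) = b·(log₂ n₂ − log₂ n₁).
log₂(8) − log₂(2) = log₂(8/2) = log₂(4) = 2.
ΔRT = 210 × 2.0000 = 420.000 ms.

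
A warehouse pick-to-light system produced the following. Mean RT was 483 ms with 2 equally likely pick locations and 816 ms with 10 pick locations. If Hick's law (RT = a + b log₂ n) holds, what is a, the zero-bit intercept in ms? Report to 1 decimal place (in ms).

339.6 ms

Slope: b = (816 − 483) / (log₂ 10 − log₂ 2) = 333/2.3219 = 143.415 ms/bit.
Intercept: a = 483 − 143.415·log₂(2) = 339.585 ms.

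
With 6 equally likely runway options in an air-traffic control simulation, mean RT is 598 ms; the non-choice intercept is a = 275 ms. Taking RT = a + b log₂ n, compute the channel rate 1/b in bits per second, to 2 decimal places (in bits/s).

b = (598 − 275)/log₂ 6 = 323/2.5850 = 124.953 ms per bit = 0.12495 s/bit; the reciprocal is 8.003 bits/s.

8.00 bits/s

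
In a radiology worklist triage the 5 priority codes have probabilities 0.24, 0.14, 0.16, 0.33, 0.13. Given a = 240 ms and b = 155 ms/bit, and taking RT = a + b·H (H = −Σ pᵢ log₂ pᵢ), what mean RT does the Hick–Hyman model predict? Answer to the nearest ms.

585 ms

H = 0.24·log₂(1/0.24) + 0.14·log₂(1/0.14) + 0.16·log₂(1/0.16) + 0.33·log₂(1/0.33) + 0.13·log₂(1/0.13) = 2.2247 bits.
RT = 240 + 155 × 2.2247 = 584.83 ms.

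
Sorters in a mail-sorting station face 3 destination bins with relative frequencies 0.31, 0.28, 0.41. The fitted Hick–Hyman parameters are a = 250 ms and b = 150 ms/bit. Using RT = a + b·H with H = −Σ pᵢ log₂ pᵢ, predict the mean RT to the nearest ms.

485 ms

Entropy contributions −pᵢ log₂ pᵢ: 0.5238, 0.5142, 0.5274; sum H = 1.5654 bits.
RT = a + bH = 250 + 150·1.5654 = 484.81 ms.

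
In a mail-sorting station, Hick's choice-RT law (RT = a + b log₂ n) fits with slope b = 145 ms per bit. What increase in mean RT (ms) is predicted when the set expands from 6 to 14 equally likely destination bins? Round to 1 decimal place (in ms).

177.2 ms

Only the slope matters, since a is common to both: ΔRT = b·log₂(n₂/n₁).
log₂(14) − log₂(6) = 3.8074 − 2.5850 = 1.2224.
ΔRT = 145 × 1.2224 = 177.247 ms.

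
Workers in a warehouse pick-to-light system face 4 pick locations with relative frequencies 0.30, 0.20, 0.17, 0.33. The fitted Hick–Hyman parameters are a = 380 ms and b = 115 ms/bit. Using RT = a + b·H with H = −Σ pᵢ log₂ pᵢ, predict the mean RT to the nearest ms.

Entropy contributions −pᵢ log₂ pᵢ: 0.5211, 0.4644, 0.4346, 0.5278; sum H = 1.9479 bits.
RT = a + bH = 380 + 115·1.9479 = 604.01 ms.

604 ms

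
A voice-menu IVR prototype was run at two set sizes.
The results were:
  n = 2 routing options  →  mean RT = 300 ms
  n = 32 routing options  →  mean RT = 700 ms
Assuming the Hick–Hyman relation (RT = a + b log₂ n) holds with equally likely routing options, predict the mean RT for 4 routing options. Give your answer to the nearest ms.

400 ms

RT is linear in log₂ n, so two points fix the line:
  b = (700 − 300) / (log₂ 32 − log₂ 2) = 400 / (5 − 1) = 100 ms/bit
  a = 300 − 100 × 1 = 200 ms
Then RT(4) = 200 + 100 × log₂ 4 = 200 + 100 × 2 ≈ 400.000 ms.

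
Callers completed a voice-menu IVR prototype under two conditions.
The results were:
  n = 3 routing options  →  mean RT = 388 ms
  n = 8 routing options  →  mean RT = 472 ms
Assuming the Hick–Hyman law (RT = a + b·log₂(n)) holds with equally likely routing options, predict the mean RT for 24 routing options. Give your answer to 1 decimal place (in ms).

566.1 ms

Fit slope and intercept:
  b = (472 − 388) / (log₂ 8 − log₂ 3) = 84 / (3 − 1.5850) = 59.362 ms/bit
  a = 388 − 59.362 × 1.5850 = 293.913 ms
Then RT(24) = 293.913 + 59.362 × log₂ 24 = 293.913 + 59.362 × 4.5850 ≈ 566.087 ms.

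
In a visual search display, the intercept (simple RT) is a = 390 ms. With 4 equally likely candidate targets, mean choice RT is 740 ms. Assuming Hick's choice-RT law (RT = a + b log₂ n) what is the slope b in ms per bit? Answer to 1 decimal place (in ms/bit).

b = (740 − 390) / log₂(4) = 350 / 2 = 175.000 ms/bit.

175.0 ms/bit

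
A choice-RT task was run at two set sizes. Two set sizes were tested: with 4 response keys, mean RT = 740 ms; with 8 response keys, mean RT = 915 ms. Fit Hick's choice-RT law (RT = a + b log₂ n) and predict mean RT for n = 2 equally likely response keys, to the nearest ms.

Solve the two-equation system in a and b:
  b = (915 − 740) / (log₂ 8 − log₂ 4) = 175 / (3 − 2) = 175 ms/bit
  a = 740 − 175 × 2 = 390 ms
Then RT(2) = 390 + 175 × log₂ 2 = 390 + 175 × 1 ≈ 565.000 ms.

565 ms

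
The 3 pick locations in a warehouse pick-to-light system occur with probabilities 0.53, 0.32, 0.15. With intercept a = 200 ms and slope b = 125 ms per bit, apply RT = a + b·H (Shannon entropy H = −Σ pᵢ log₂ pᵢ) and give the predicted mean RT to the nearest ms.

378 ms

Entropy contributions −pᵢ log₂ pᵢ: 0.4854, 0.5260, 0.4105; sum H = 1.4220 bits.
RT = a + bH = 200 + 125·1.4220 = 377.75 ms.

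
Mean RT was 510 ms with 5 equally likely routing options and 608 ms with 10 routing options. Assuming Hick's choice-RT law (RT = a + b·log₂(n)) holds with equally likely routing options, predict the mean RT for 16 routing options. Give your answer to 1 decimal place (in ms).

Fit slope and intercept:
  b = (608 − 510) / (log₂ 10 − log₂ 5) = 98 / (3.3219 − 2.3219) = 98.000 ms/bit
  a = 510 − 98.000 × 2.3219 = 282.451 ms
Then RT(16) = 282.451 + 98.000 × log₂ 16 = 282.451 + 98.000 × 4 ≈ 674.451 ms.

674.5 ms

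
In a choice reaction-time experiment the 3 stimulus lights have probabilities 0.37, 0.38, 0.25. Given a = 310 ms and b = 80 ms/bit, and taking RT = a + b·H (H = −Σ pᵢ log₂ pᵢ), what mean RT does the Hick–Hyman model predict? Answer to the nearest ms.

H = 0.37·log₂(1/0.37) + 0.38·log₂(1/0.38) + 0.25·log₂(1/0.25) = 1.5612 bits.
RT = 310 + 80 × 1.5612 = 434.89 ms.

435 ms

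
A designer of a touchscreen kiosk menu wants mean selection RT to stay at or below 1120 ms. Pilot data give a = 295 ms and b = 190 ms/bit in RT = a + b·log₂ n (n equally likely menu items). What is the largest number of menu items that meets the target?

20

190·log₂ n ≤ 1120 − 295 = 825, giving log₂ n ≤ 4.3421 and n ≤ 20.282. The largest whole number is 20.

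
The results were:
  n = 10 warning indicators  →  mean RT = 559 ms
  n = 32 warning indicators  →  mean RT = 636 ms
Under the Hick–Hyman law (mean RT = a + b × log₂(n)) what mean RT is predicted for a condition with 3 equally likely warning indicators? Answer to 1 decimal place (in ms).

479.3 ms

With log₂ n on the abscissa the relation is linear; from the two conditions:
  b = (636 − 559) / (log₂ 32 − log₂ 10) = 77 / (5 − 3.3219) = 45.886 ms/bit
  a = 559 − 45.886 × 3.3219 = 406.570 ms
Then RT(3) = 406.570 + 45.886 × log₂ 3 = 406.570 + 45.886 × 1.5850 ≈ 479.298 ms.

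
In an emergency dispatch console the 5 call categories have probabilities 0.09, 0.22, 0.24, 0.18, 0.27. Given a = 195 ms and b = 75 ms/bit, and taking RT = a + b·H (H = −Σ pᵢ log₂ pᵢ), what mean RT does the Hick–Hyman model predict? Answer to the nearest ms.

H = 0.09·log₂(1/0.09) + 0.22·log₂(1/0.22) + 0.24·log₂(1/0.24) + 0.18·log₂(1/0.18) + 0.27·log₂(1/0.27) = 2.2427 bits.
RT = 195 + 75 × 2.2427 = 363.20 ms.

363 ms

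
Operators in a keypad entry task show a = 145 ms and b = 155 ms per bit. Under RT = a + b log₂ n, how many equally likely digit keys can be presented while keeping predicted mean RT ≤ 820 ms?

20

Set 145 + 155·log₂ n ≤ 820 → log₂ n ≤ (820 − 145)/155 = 4.3548.
So n ≤ 2^4.3548 = 20.461; the largest integer n is 20.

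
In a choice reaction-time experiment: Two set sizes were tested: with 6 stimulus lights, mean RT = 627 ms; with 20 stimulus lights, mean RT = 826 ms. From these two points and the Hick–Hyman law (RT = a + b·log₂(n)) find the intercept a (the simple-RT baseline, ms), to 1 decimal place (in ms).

b = (RT₂ − RT₁)/(log₂ n₂ − log₂ n₁) = (826 − 627)/(4.3219 − 2.5850) = 114.568 ms/bit.
Intercept: a = 627 − 114.568·log₂(6) = 330.847 ms.

330.8 ms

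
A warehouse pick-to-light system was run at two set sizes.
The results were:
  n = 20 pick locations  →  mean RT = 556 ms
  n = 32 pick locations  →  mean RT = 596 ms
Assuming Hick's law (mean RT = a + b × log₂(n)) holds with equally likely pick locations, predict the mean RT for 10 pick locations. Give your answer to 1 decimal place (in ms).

With log₂ n on the abscissa the relation is linear; from the two conditions:
  b = (596 − 556) / (log₂ 32 − log₂ 20) = 40 / (5 − 4.3219) = 58.991 ms/bit
  a = 556 − 58.991 × 4.3219 = 301.046 ms
Then RT(10) = 301.046 + 58.991 × log₂ 10 = 301.046 + 58.991 × 3.3219 ≈ 497.009 ms.

497.0 ms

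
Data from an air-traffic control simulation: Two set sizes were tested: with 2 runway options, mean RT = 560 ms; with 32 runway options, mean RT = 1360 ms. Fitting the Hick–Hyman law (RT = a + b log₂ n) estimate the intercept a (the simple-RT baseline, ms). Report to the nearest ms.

b = (RT₂ − RT₁)/(log₂ n₂ − log₂ n₁) = (1360 − 560)/(5 − 1) = 200 ms/bit.
a = RT₁ − b·log₂ n₁ = 560 − 200 × 1 = 360.000 ms.

360 ms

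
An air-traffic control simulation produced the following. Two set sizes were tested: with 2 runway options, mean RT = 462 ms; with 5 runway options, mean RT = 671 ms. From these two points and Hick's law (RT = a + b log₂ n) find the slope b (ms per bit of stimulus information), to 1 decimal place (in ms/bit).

158.1 ms/bit

b = (RT₂ − RT₁)/(log₂ n₂ − log₂ n₁) = (671 − 462)/(2.3219 − 1) = 158.102 ms/bit.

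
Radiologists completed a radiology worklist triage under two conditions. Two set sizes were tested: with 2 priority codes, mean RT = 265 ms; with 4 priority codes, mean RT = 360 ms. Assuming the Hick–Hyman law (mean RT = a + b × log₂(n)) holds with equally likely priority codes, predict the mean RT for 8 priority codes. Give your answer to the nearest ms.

Solve the two-equation system in a and b:
  b = (360 − 265) / (log₂ 4 − log₂ 2) = 95 / (2 − 1) = 95 ms/bit
  a = 265 − 95 × 1 = 170 ms
Then RT(8) = 170 + 95 × log₂ 8 = 170 + 95 × 3 ≈ 455.000 ms.

455 ms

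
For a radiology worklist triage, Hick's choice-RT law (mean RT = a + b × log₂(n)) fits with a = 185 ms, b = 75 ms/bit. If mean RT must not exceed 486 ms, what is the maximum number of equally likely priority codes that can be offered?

75·log₂ n ≤ 486 − 185 = 301, giving log₂ n ≤ 4.0133 and n ≤ 16.149. The largest whole number is 16.

16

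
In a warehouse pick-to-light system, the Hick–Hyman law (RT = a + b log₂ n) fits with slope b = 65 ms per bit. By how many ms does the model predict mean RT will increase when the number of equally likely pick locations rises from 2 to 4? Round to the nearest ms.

65 ms

Only the slope matters, since a is common to both: ΔRT = b·log₂(n₂/n₁).
log₂(4) − log₂(2) = log₂(4/2) = log₂(2) = 1.
ΔRT = 65 × 1.0000 = 65.000 ms.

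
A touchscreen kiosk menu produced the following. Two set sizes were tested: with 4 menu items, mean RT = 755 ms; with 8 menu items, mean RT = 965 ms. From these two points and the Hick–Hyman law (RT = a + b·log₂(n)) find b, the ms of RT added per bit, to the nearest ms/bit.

210 ms/bit

Slope: b = (965 − 755) / (log₂ 8 − log₂ 4) = 210/1.0000 = 210 ms/bit.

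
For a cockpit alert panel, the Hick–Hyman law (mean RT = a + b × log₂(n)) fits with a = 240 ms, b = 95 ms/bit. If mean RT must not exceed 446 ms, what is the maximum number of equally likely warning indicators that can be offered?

4

95·log₂ n ≤ 446 − 240 = 206, giving log₂ n ≤ 2.1684 and n ≤ 4.495. The largest whole number is 4.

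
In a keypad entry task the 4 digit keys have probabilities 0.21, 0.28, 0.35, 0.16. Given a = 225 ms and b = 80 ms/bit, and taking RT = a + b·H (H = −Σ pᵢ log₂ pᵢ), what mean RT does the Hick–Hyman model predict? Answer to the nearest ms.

H = 0.21·log₂(1/0.21) + 0.28·log₂(1/0.28) + 0.35·log₂(1/0.35) + 0.16·log₂(1/0.16) = 1.9402 bits.
RT = 225 + 80 × 1.9402 = 380.21 ms.

380 ms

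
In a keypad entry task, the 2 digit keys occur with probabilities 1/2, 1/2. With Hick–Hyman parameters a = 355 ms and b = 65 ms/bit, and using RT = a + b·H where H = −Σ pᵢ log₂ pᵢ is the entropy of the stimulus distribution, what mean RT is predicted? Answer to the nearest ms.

H = −Σ pᵢ log₂ pᵢ = 0.5·1 + 0.5·1 = 1.000 bits.
RT = 355 + 65 × 1.000 = 420.00 ms.

420 ms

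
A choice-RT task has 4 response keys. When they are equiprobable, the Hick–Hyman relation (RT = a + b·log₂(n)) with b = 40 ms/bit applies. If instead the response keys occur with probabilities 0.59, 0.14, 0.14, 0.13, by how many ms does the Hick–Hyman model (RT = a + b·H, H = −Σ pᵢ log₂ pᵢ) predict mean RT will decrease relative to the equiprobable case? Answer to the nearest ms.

15 ms

The RT saving is b·ΔH. Equiprobable H₀ = log₂(4) = 2.0000 bits; with the given probabilities H = 1.6260 bits.
b·(H₀ − H) = 40 × (2.0000 − 1.6260) = 14.96 ms.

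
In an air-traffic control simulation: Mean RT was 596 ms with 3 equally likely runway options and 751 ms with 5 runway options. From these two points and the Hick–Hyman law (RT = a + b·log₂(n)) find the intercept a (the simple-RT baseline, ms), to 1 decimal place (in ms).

262.6 ms

Slope: b = (751 − 596) / (log₂ 5 − log₂ 3) = 155/0.7370 = 210.322 ms/bit.
Intercept: a = 596 − 210.322·log₂(3) = 262.648 ms.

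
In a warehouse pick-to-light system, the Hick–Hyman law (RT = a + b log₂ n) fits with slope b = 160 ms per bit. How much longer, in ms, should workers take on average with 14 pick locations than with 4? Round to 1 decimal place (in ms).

289.2 ms

The intercept a cancels: ΔRT = b·(log₂ n₂ − log₂ n₁) = b·log₂(n₂/n₁).
log₂(14) − log₂(4) = 3.8074 − 2 = 1.8074.
ΔRT = 160 × 1.8074 = 289.177 ms.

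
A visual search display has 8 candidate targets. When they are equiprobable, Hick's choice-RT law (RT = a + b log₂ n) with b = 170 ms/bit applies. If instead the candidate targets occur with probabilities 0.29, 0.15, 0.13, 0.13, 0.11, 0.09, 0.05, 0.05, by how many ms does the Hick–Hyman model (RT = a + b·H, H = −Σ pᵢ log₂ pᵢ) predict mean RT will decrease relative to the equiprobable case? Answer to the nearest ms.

36 ms

The RT saving is b·ΔH. Equiprobable H₀ = log₂(8) = 3.0000 bits; with the given probabilities H = 2.7889 bits.
b·(H₀ − H) = 170 × (3.0000 − 2.7889) = 35.89 ms.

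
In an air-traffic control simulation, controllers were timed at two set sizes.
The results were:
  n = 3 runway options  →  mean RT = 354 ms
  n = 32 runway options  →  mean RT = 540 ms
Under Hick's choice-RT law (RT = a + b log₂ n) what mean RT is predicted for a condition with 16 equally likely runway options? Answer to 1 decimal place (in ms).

RT is linear in log₂ n, so two points fix the line:
  b = (540 − 354) / (log₂ 32 − log₂ 3) = 186 / (5 − 1.5850) = 54.465 ms/bit
  a = 354 − 54.465 × 1.5850 = 267.675 ms
Then RT(16) = 267.675 + 54.465 × log₂ 16 = 267.675 + 54.465 × 4 ≈ 485.535 ms.

485.5 ms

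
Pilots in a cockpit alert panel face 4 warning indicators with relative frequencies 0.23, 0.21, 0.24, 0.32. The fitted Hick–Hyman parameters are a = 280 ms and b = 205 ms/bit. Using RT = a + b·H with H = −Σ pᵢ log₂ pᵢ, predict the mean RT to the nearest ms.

Entropy contributions −pᵢ log₂ pᵢ: 0.4877, 0.4728, 0.4941, 0.5260; sum H = 1.9807 bits.
RT = a + bH = 280 + 205·1.9807 = 686.04 ms.

686 ms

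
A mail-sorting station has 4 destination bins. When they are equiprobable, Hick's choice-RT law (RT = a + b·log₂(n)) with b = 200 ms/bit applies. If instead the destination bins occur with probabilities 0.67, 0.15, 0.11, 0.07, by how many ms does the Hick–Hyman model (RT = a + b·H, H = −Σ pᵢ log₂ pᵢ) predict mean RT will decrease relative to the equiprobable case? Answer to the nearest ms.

Equiprobable entropy H₀ = log₂ 4 = 2.0000 bits.
Skewed entropy H = −Σ pᵢ log₂ pᵢ = 1.4165 bits.
ΔRT = b·(H₀ − H) = 200 × 0.5835 = 116.70 ms.

117 ms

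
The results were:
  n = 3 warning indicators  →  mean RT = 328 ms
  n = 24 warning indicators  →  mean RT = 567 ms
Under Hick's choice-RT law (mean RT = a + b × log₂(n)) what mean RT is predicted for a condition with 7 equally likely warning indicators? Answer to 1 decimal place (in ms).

425.4 ms

RT is linear in log₂ n, so two points fix the line:
  b = (567 − 328) / (log₂ 24 − log₂ 3) = 239 / (4.5850 − 1.5850) = 79.667 ms/bit
  a = 328 − 79.667 × 1.5850 = 201.731 ms
Then RT(7) = 201.731 + 79.667 × log₂ 7 = 201.731 + 79.667 × 2.8074 ≈ 425.384 ms.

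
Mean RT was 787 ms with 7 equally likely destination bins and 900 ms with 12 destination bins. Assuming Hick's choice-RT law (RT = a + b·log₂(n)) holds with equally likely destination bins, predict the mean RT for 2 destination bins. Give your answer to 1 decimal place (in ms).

524.4 ms

Fit slope and intercept:
  b = (900 − 787) / (log₂ 12 − log₂ 7) = 113 / (3.5850 − 2.8074) = 145.318 ms/bit
  a = 787 − 145.318 × 2.8074 = 379.042 ms
Then RT(2) = 379.042 + 145.318 × log₂ 2 = 379.042 + 145.318 × 1 ≈ 524.360 ms.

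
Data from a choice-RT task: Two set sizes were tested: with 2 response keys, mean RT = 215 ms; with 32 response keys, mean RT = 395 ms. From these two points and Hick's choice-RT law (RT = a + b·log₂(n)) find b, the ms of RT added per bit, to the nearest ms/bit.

45 ms/bit

b = (RT₂ − RT₁)/(log₂ n₂ − log₂ n₁) = (395 − 215)/(5 − 1) = 45 ms/bit.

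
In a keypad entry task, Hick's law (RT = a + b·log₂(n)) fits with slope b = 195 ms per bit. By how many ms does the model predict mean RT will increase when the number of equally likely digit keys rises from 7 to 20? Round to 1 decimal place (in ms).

ΔRT = (a + b log₂ n₂) − (a + b log₂ n₁) = b·(log₂ n₂ − log₂ n₁).
log₂(20) − log₂(7) = 4.3219 − 2.8074 = 1.5146.
ΔRT = 195 × 1.5146 = 295.342 ms.

295.3 ms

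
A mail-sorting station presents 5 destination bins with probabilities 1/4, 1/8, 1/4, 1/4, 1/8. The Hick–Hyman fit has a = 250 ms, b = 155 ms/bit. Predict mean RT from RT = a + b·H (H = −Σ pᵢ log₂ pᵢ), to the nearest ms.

Each term −pᵢ log₂ pᵢ: 0.25·2 + 0.125·3 + 0.25·2 + 0.25·2 + 0.125·3; summed, H = 2.250 bits.
Mean RT = a + bH = 250 + 155·2.250 = 598.75 ms.

599 ms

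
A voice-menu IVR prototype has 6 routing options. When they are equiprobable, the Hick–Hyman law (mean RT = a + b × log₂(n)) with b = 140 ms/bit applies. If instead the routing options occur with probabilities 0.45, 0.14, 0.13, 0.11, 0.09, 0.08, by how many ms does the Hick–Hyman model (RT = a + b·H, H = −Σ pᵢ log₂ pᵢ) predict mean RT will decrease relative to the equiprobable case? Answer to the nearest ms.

The RT saving is b·ΔH. Equiprobable H₀ = log₂(6) = 2.5850 bits; with the given probabilities H = 2.2526 bits.
b·(H₀ − H) = 140 × (2.5850 − 2.2526) = 46.53 ms.

47 ms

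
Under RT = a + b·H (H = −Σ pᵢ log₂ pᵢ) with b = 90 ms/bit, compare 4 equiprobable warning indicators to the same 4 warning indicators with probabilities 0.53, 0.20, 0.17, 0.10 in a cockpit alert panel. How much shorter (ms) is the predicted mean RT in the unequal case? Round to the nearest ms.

26 ms

The RT saving is b·ΔH. Equiprobable H₀ = log₂(4) = 2.0000 bits; with the given probabilities H = 1.7166 bits.
b·(H₀ − H) = 90 × (2.0000 − 1.7166) = 25.50 ms.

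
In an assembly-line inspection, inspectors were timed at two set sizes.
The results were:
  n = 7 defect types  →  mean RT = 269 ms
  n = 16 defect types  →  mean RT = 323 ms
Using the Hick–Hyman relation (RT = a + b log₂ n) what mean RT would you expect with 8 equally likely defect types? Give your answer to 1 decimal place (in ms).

RT is linear in log₂ n, so two points fix the line:
  b = (323 − 269) / (log₂ 16 − log₂ 7) = 54 / (4 − 2.8074) = 45.278 ms/bit
  a = 269 − 45.278 × 2.8074 = 141.890 ms
Then RT(8) = 141.890 + 45.278 × log₂ 8 = 141.890 + 45.278 × 3 ≈ 277.722 ms.

277.7 ms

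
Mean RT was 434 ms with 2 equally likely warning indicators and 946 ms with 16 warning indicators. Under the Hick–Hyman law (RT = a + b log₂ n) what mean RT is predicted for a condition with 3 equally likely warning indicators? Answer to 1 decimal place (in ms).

RT is linear in log₂ n, so two points fix the line:
  b = (946 − 434) / (log₂ 16 − log₂ 2) = 512 / (4 − 1) = 170.667 ms/bit
  a = 434 − 170.667 × 1 = 263.333 ms
Then RT(3) = 263.333 + 170.667 × log₂ 3 = 263.333 + 170.667 × 1.5850 ≈ 533.834 ms.

533.8 ms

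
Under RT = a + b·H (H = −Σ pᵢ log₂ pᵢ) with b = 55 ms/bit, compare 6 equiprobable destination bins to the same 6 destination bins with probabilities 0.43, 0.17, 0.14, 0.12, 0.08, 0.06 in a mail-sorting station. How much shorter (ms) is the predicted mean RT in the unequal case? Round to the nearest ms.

The RT saving is b·ΔH. Equiprobable H₀ = log₂(6) = 2.5850 bits; with the given probabilities H = 2.2574 bits.
b·(H₀ − H) = 55 × (2.5850 − 2.2574) = 18.02 ms.

18 ms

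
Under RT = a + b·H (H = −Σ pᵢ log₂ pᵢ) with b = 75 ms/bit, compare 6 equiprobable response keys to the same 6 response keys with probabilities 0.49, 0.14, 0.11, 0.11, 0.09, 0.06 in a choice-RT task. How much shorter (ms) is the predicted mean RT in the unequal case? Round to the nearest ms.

32 ms

The RT saving is b·ΔH. Equiprobable H₀ = log₂(6) = 2.5850 bits; with the given probabilities H = 2.1582 bits.
b·(H₀ − H) = 75 × (2.5850 − 2.1582) = 32.01 ms.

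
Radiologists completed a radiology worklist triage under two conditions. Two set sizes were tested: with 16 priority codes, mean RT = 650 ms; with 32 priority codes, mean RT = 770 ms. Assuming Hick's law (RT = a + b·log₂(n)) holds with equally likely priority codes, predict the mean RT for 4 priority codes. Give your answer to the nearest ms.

Fit slope and intercept:
  b = (770 − 650) / (log₂ 32 − log₂ 16) = 120 / (5 − 4) = 120 ms/bit
  a = 650 − 120 × 4 = 170 ms
Then RT(4) = 170 + 120 × log₂ 4 = 170 + 120 × 2 ≈ 410.000 ms.

410 ms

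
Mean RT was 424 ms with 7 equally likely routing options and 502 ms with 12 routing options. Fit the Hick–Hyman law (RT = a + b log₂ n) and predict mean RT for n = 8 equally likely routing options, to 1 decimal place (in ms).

RT is linear in log₂ n, so two points fix the line:
  b = (502 − 424) / (log₂ 12 − log₂ 7) = 78 / (3.5850 − 2.8074) = 100.308 ms/bit
  a = 424 − 100.308 × 2.8074 = 142.401 ms
Then RT(8) = 142.401 + 100.308 × log₂ 8 = 142.401 + 100.308 × 3 ≈ 443.324 ms.

443.3 ms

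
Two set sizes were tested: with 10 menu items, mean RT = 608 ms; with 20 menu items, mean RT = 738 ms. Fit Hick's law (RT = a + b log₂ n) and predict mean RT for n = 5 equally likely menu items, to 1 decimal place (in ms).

Solve the two-equation system in a and b:
  b = (738 − 608) / (log₂ 20 − log₂ 10) = 130 / (4.3219 − 3.3219) = 130.000 ms/bit
  a = 608 − 130.000 × 3.3219 = 176.149 ms
Then RT(5) = 176.149 + 130.000 × log₂ 5 = 176.149 + 130.000 × 2.3219 ≈ 478.000 ms.

478.0 ms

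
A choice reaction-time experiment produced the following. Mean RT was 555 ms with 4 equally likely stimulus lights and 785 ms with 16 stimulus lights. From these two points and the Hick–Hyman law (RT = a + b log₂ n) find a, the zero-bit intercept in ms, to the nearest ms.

b = (RT₂ − RT₁)/(log₂ n₂ − log₂ n₁) = (785 − 555)/(4 − 2) = 115 ms/bit.
Intercept: a = 555 − 115·log₂(4) = 325.000 ms.

325 ms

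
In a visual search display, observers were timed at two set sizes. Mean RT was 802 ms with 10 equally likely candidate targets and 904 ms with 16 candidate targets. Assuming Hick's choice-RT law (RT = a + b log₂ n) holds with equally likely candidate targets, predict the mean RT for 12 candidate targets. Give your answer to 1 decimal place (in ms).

Fit slope and intercept:
  b = (904 − 802) / (log₂ 16 − log₂ 10) = 102 / (4 − 3.3219) = 150.427 ms/bit
  a = 802 − 150.427 × 3.3219 = 302.294 ms
Then RT(12) = 302.294 + 150.427 × log₂ 12 = 302.294 + 150.427 × 3.5850 ≈ 841.567 ms.

841.6 ms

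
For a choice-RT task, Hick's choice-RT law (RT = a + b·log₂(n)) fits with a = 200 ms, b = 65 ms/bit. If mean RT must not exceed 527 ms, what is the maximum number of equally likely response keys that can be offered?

Set 200 + 65·log₂ n ≤ 527 → log₂ n ≤ (527 − 200)/65 = 5.0308.
So n ≤ 2^5.0308 = 32.690; the largest integer n is 32.

32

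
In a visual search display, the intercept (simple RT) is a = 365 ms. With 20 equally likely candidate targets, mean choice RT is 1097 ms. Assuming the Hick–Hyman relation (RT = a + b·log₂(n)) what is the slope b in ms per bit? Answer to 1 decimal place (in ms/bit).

b = (1097 − 365) / log₂(20) = 732 / 4.3219 = 169.369 ms/bit.

169.4 ms/bit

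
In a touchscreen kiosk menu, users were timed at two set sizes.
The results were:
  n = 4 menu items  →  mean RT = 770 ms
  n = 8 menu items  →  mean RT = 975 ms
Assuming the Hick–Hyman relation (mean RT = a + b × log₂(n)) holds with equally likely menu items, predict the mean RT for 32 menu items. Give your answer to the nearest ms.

Solve the two-equation system in a and b:
  b = (975 − 770) / (log₂ 8 − log₂ 4) = 205 / (3 − 2) = 205 ms/bit
  a = 770 − 205 × 2 = 360 ms
Then RT(32) = 360 + 205 × log₂ 32 = 360 + 205 × 5 ≈ 1385.000 ms.

1385 ms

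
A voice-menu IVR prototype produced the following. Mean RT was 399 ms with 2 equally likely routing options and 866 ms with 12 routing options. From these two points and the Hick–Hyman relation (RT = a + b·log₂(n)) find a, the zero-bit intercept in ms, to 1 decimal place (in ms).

218.3 ms

The slope on a log₂ axis is (866 − 399) / (3.5850 − 1) = 180.660 ms/bit.
Intercept: a = 399 − 180.660·log₂(2) = 218.340 ms.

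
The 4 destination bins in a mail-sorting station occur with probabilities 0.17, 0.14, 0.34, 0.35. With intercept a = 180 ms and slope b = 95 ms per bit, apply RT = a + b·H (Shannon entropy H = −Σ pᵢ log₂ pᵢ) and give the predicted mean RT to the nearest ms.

360 ms

Entropy contributions −pᵢ log₂ pᵢ: 0.4346, 0.3971, 0.5292, 0.5301; sum H = 1.8910 bits.
RT = a + bH = 180 + 95·1.8910 = 359.64 ms.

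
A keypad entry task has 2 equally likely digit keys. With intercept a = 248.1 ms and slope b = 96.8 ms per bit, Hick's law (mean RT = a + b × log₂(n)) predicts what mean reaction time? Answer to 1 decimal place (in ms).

log₂(2) = 1 bits, so RT = 248.1 + 96.8 × 1 ≈ 344.900 ms.

344.9 ms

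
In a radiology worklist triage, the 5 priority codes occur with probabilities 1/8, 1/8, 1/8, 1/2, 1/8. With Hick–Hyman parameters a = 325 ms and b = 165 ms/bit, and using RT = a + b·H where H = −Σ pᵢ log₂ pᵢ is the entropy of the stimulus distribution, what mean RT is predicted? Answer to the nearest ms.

655 ms

Each term −pᵢ log₂ pᵢ: 0.125·3 + 0.125·3 + 0.125·3 + 0.5·1 + 0.125·3; summed, H = 2.000 bits.
Mean RT = a + bH = 325 + 165·2.000 = 655.00 ms.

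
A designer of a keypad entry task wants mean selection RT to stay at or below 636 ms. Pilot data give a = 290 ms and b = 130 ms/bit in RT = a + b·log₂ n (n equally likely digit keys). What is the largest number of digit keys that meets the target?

130·log₂ n ≤ 636 − 290 = 346, giving log₂ n ≤ 2.6615 and n ≤ 6.327. The largest whole number is 6.

6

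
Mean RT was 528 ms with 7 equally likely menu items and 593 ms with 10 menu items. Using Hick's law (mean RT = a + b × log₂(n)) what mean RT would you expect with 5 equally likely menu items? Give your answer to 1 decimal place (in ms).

Solve the two-equation system in a and b:
  b = (593 − 528) / (log₂ 10 − log₂ 7) = 65 / (3.3219 − 2.8074) = 126.318 ms/bit
  a = 528 − 126.318 × 2.8074 = 173.380 ms
Then RT(5) = 173.380 + 126.318 × log₂ 5 = 173.380 + 126.318 × 2.3219 ≈ 466.682 ms.

466.7 ms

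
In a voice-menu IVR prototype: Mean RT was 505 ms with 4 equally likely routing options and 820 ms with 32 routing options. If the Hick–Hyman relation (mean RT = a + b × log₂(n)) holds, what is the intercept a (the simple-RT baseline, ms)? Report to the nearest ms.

Slope: b = (820 − 505) / (log₂ 32 − log₂ 4) = 315/3.0000 = 105 ms/bit.
Intercept: a = 505 − 105·log₂(4) = 295.000 ms.

295 ms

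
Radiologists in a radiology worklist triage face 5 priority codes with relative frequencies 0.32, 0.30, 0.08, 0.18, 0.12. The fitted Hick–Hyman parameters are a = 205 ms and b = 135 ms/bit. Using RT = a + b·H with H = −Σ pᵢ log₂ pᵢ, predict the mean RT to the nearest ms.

H = 0.32·log₂(1/0.32) + 0.30·log₂(1/0.30) + 0.08·log₂(1/0.08) + 0.18·log₂(1/0.18) + 0.12·log₂(1/0.12) = 2.1510 bits.
RT = 205 + 135 × 2.1510 = 495.39 ms.

495 ms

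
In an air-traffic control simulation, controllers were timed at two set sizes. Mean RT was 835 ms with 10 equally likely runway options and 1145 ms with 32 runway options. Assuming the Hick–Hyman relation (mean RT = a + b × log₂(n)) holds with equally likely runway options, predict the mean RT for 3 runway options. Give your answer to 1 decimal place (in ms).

514.1 ms

Fit slope and intercept:
  b = (1145 − 835) / (log₂ 32 − log₂ 10) = 310 / (5 − 3.3219) = 184.736 ms/bit
  a = 835 − 184.736 × 3.3219 = 221.321 ms
Then RT(3) = 221.321 + 184.736 × log₂ 3 = 221.321 + 184.736 × 1.5850 ≈ 514.120 ms.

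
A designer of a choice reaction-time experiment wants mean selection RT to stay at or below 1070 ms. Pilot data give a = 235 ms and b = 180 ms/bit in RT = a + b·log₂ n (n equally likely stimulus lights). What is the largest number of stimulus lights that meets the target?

24

Information budget: (1070 − 235)/180 = 4.6389 bits, so n ≤ 2^4.6389 = 24.914 → at most 24.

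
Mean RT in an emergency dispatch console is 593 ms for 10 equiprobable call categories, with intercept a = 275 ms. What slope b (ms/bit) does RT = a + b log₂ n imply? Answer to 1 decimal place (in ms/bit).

95.7 ms/bit

b = (593 − 275) / log₂(10) = 318 / 3.3219 = 95.728 ms/bit.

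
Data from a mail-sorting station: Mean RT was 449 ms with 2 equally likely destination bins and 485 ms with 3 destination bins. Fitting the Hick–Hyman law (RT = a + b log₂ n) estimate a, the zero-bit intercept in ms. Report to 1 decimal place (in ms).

b = (RT₂ − RT₁)/(log₂ n₂ − log₂ n₁) = (485 − 449)/(1.5850 − 1) = 61.542 ms/bit.
Intercept: a = 449 − 61.542·log₂(2) = 387.458 ms.

387.5 ms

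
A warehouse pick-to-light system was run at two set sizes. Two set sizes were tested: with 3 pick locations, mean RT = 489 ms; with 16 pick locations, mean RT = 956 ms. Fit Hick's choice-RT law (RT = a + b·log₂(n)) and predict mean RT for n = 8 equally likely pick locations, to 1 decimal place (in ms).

With log₂ n on the abscissa the relation is linear; from the two conditions:
  b = (956 − 489) / (log₂ 16 − log₂ 3) = 467 / (4 − 1.5850) = 193.372 ms/bit
  a = 489 − 193.372 × 1.5850 = 182.513 ms
Then RT(8) = 182.513 + 193.372 × log₂ 8 = 182.513 + 193.372 × 3 ≈ 762.628 ms.

762.6 ms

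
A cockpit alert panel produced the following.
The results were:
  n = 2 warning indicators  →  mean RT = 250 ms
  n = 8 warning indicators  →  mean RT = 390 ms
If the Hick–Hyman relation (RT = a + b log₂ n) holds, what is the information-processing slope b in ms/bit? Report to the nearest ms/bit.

70 ms/bit

Slope: b = (390 − 250) / (log₂ 8 − log₂ 2) = 140/2.0000 = 70 ms/bit.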